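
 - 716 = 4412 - 5128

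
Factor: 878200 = 2^3*5^2*4391^1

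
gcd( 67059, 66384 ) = 9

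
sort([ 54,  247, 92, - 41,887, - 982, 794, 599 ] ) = [ - 982, - 41, 54,92, 247, 599 , 794, 887 ] 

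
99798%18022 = 9688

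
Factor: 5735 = 5^1*31^1*37^1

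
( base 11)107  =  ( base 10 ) 128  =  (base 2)10000000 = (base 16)80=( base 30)48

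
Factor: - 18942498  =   - 2^1*3^4*116929^1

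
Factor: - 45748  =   - 2^2*11437^1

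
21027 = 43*489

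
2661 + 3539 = 6200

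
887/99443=887/99443 = 0.01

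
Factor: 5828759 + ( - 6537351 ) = -708592 = - 2^4*67^1*661^1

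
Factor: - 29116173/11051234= - 2^( - 1)*3^1*37^(- 1 )*193^1*50287^1 * 149341^( - 1)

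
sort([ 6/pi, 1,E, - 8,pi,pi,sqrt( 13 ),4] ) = [ - 8, 1,6/pi,E,pi , pi , sqrt ( 13 ),4]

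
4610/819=5 + 515/819 = 5.63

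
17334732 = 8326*2082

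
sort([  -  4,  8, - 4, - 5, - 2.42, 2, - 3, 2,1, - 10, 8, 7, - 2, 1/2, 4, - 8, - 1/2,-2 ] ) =[ - 10, - 8,  -  5, - 4, - 4,-3,  -  2.42,  -  2, - 2, - 1/2,1/2,1, 2, 2 , 4, 7, 8,  8]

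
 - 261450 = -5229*50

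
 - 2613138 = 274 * (-9537 ) 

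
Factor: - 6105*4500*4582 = -2^3* 3^3*5^4*11^1*29^1*37^1*79^1 = - 125878995000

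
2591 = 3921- 1330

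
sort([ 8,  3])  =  [ 3 , 8] 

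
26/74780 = 13/37390=   0.00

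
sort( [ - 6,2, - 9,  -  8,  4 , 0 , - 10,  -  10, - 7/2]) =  [ - 10 , - 10, - 9, - 8 , - 6 , - 7/2, 0,  2, 4] 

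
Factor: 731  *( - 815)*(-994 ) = 592190410 =2^1 * 5^1*7^1*17^1* 43^1*71^1*  163^1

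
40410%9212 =3562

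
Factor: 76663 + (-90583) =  - 2^5*3^1*5^1*29^1 = - 13920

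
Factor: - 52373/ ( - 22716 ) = 2^( - 2) * 3^(  -  2 )*83^1 = 83/36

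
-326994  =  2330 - 329324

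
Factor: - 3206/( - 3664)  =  2^(-3 ) *7^1 = 7/8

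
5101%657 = 502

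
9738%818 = 740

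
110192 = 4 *27548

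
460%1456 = 460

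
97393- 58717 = 38676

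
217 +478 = 695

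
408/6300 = 34/525 = 0.06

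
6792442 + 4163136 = 10955578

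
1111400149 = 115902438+995497711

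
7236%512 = 68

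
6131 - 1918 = 4213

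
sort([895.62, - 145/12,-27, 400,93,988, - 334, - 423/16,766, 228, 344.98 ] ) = [ - 334 , - 27,  -  423/16, - 145/12,93,228,  344.98, 400,766,895.62,988] 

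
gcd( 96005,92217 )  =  1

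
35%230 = 35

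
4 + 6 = 10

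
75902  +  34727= 110629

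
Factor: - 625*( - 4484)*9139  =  2^2*5^4*13^1*19^2*37^1 * 59^1 = 25612047500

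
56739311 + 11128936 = 67868247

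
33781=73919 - 40138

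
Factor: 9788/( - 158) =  - 2^1*79^(- 1 )*2447^1 =-  4894/79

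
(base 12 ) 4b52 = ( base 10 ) 8558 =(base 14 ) 3194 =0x216E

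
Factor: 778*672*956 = 499812096 =2^8*3^1*7^1*239^1*389^1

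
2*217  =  434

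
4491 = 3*1497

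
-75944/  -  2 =37972  +  0/1 =37972.00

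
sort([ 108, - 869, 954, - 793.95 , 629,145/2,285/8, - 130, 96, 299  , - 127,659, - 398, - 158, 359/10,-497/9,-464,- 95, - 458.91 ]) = [  -  869, - 793.95, - 464, - 458.91, - 398, - 158, - 130, - 127,-95, - 497/9, 285/8,  359/10,  145/2,96, 108, 299, 629, 659, 954]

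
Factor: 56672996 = 2^2  *541^1*26189^1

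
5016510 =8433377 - 3416867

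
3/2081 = 3/2081 = 0.00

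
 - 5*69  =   - 345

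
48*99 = 4752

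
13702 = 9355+4347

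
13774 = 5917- - 7857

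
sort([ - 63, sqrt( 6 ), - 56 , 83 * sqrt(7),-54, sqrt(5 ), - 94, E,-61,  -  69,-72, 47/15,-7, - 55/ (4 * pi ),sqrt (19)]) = [ - 94, - 72,  -  69, - 63, - 61, - 56, - 54, -7, - 55/ (4 * pi ), sqrt( 5),sqrt(6),E, 47/15,sqrt(19),  83*sqrt(7 )]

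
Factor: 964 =2^2*241^1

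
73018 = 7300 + 65718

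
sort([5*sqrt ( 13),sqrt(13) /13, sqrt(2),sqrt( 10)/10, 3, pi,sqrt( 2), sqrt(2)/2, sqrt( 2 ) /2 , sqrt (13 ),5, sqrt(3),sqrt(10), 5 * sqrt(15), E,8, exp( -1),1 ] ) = [sqrt(13)/13, sqrt ( 10 ) /10, exp( - 1) , sqrt (2)/2, sqrt( 2) /2,1, sqrt( 2), sqrt(2 ),sqrt(3), E,3  ,  pi,sqrt(10),sqrt( 13 ), 5, 8, 5* sqrt(13 ),5*sqrt( 15)]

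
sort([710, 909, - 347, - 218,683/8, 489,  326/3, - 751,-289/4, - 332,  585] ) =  [ -751, -347, - 332, - 218, - 289/4, 683/8,326/3, 489, 585 , 710,909 ]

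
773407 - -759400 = 1532807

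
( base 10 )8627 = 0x21B3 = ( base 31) 8U9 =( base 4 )2012303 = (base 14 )3203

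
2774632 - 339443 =2435189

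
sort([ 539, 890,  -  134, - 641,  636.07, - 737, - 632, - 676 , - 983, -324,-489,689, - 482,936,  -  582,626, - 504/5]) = [ - 983, - 737, - 676,-641,  -  632, - 582, - 489, - 482, - 324,-134, - 504/5,539,626,636.07,689,890,936] 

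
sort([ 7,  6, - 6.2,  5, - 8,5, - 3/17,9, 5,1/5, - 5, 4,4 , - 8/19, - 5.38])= [ - 8, - 6.2,  -  5.38, - 5, - 8/19, - 3/17,1/5,4,4,5,5,5,6,7,9]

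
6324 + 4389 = 10713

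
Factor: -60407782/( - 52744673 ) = 2^1*30203891^1*52744673^( - 1 )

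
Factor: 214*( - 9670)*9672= - 20015043360 = - 2^5 *3^1*5^1*13^1*31^1*107^1 * 967^1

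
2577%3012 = 2577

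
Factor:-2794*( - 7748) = 21647912=2^3*11^1*13^1*127^1*149^1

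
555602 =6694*83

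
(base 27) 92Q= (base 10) 6641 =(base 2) 1100111110001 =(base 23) CCH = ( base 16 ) 19f1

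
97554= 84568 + 12986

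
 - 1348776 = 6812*(-198) 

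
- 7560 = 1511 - 9071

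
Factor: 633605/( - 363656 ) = -2^ (- 3)*5^1 *7^1 * 43^1*131^ (-1 )*347^( - 1 )*421^1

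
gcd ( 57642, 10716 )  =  6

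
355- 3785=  - 3430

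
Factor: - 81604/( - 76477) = 2^2  *  23^1*31^(-1)*887^1*2467^( - 1 ) 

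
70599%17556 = 375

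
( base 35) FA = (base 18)1bd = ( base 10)535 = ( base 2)1000010111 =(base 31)h8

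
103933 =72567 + 31366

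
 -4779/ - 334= 4779/334 = 14.31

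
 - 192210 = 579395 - 771605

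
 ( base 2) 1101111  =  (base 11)a1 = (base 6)303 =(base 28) 3r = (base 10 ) 111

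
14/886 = 7/443 = 0.02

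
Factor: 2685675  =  3^1*5^2*35809^1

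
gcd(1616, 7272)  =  808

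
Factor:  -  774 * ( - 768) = 2^9* 3^3*43^1 =594432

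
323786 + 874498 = 1198284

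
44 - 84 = -40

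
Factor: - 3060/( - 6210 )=34/69=2^1 * 3^( - 1) *17^1*23^( - 1 ) 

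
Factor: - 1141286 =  - 2^1*570643^1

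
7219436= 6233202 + 986234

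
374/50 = 187/25 = 7.48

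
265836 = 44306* 6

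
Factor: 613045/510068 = 2^( - 2 ) * 5^1*13^ ( - 1 )*17^ (-1 )*577^( - 1 )*122609^1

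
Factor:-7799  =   - 11^1*709^1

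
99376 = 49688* 2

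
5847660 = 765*7644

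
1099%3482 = 1099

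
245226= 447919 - 202693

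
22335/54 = 7445/18 = 413.61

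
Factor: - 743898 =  - 2^1*3^1 * 123983^1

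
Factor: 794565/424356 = 2^ (-2)*3^1*5^1*17657^1 * 35363^( - 1 ) = 264855/141452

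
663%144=87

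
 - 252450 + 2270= - 250180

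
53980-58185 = -4205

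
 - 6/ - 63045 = 2/21015 = 0.00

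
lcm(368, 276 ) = 1104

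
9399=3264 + 6135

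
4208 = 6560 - 2352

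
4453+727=5180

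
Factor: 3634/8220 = 2^( - 1)*3^( - 1 )*5^( - 1) *23^1*79^1*137^( - 1)  =  1817/4110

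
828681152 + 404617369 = 1233298521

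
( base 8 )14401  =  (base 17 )1529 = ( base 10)6401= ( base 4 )1210001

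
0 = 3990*0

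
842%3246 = 842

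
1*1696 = 1696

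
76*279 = 21204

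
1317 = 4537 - 3220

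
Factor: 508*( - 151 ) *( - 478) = 2^3*127^1*151^1*239^1  =  36666424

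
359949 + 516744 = 876693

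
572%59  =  41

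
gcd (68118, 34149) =3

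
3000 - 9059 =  - 6059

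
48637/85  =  2861/5 = 572.20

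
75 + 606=681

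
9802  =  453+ 9349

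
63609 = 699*91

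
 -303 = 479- 782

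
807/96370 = 807/96370= 0.01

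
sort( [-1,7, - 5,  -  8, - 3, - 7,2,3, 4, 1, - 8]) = [ - 8, - 8, - 7, - 5,-3, - 1, 1, 2,3, 4, 7]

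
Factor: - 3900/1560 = - 2^( - 1)*5^1 = -5/2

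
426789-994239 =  - 567450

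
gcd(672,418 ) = 2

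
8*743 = 5944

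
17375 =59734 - 42359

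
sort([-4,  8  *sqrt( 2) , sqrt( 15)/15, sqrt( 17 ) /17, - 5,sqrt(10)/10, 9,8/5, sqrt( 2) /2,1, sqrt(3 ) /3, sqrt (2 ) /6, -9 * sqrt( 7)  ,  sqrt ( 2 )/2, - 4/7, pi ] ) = [ -9 * sqrt( 7) , - 5, - 4, - 4/7, sqrt( 2 )/6, sqrt( 17)/17, sqrt(15) /15, sqrt ( 10) /10,sqrt ( 3) /3, sqrt( 2)/2, sqrt( 2) /2 , 1,8/5, pi, 9, 8*sqrt(2 ) ] 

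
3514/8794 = 1757/4397 = 0.40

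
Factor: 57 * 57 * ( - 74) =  - 240426 = -2^1 * 3^2*19^2 * 37^1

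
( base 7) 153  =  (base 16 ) 57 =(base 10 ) 87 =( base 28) 33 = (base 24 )3f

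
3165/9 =351+2/3 = 351.67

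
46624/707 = 65+669/707 = 65.95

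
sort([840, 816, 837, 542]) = [542, 816, 837,  840 ]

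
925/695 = 185/139 = 1.33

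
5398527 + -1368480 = 4030047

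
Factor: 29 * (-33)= - 957 = -3^1*11^1*29^1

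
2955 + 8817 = 11772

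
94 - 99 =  - 5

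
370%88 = 18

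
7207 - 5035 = 2172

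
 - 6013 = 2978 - 8991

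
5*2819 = 14095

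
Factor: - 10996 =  - 2^2*2749^1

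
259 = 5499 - 5240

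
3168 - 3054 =114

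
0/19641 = 0 = 0.00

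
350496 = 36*9736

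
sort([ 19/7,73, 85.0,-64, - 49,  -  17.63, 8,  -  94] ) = [ - 94, - 64,  -  49, - 17.63,19/7, 8,  73,85.0]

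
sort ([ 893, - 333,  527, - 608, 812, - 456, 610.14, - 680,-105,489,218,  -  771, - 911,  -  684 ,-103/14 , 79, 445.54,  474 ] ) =[ - 911, - 771, - 684,-680 , - 608,-456, - 333  , - 105 , - 103/14,79, 218, 445.54,  474 , 489,527,610.14,812,893] 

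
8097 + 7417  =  15514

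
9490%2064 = 1234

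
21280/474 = 44+212/237 = 44.89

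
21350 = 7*3050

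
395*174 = 68730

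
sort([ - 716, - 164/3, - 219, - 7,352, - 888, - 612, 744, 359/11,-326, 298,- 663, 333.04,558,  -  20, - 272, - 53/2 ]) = [ - 888,-716, - 663,  -  612,-326,-272, - 219,  -  164/3,-53/2,-20,-7, 359/11, 298,333.04 , 352 , 558, 744]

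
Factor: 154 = 2^1*7^1*11^1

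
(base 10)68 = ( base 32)24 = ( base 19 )3B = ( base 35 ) 1X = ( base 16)44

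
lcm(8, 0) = 0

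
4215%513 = 111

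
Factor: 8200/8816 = 2^( -1)*5^2 * 19^( - 1) * 29^( - 1)* 41^1 = 1025/1102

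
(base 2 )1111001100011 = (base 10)7779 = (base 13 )3705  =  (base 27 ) AI3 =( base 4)1321203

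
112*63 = 7056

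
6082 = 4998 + 1084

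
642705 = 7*91815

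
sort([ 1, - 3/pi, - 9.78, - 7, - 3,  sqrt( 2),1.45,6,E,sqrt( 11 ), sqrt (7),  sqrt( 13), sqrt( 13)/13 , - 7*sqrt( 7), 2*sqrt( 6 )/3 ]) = [ - 7*sqrt(7), - 9.78, - 7 , - 3,-3/pi,sqrt ( 13 ) /13,1, sqrt( 2), 1.45, 2*sqrt( 6)/3,sqrt( 7),E, sqrt( 11 ),sqrt(13),6]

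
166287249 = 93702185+72585064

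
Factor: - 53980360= - 2^3 *5^1*7^2*27541^1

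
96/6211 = 96/6211 = 0.02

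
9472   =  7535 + 1937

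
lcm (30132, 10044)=30132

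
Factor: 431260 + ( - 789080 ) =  - 357820 = - 2^2* 5^1*17891^1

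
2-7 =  - 5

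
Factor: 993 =3^1*331^1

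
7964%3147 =1670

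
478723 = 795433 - 316710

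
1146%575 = 571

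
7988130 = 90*88757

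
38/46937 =38/46937 = 0.00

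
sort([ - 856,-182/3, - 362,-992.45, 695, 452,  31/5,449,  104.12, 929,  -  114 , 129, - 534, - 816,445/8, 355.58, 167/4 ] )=[ - 992.45, - 856, - 816, - 534, - 362, - 114, - 182/3, 31/5,167/4, 445/8,104.12, 129, 355.58 , 449, 452, 695,929 ] 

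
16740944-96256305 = - 79515361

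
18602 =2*9301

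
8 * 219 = 1752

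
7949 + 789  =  8738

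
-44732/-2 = 22366/1 = 22366.00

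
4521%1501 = 18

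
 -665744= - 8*83218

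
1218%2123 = 1218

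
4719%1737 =1245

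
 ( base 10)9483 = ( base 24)gb3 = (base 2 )10010100001011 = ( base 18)1b4f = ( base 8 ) 22413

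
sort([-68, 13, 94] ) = [ - 68, 13,94] 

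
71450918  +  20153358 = 91604276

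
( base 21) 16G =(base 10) 583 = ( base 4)21013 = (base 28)KN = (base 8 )1107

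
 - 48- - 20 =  - 28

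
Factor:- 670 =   -  2^1*5^1*67^1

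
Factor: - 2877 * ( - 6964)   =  2^2 * 3^1* 7^1*137^1*1741^1 = 20035428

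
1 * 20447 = 20447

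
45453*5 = 227265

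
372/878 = 186/439 = 0.42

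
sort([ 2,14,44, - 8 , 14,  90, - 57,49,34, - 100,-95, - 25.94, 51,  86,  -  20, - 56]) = [ - 100 , - 95, - 57, - 56, - 25.94  , - 20,- 8,2, 14,14,34,44,49,51,86,  90]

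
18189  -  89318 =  - 71129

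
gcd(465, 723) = 3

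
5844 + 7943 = 13787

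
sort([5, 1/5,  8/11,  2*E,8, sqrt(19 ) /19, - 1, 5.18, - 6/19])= [ - 1,  -  6/19, 1/5, sqrt(19 ) /19,8/11,5,5.18, 2*E, 8]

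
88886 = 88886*1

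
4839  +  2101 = 6940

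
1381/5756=1381/5756  =  0.24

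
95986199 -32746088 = 63240111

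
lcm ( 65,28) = 1820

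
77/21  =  3  +  2/3 = 3.67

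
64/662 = 32/331 = 0.10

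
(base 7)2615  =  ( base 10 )992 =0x3E0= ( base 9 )1322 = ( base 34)T6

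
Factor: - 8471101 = - 223^1*37987^1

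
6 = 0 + 6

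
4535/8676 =4535/8676 =0.52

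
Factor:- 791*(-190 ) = 2^1*5^1*7^1 * 19^1*113^1 = 150290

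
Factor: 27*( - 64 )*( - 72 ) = 2^9*3^5 = 124416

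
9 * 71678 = 645102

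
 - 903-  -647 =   -  256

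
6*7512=45072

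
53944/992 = 54 + 47/124 = 54.38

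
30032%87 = 17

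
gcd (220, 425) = 5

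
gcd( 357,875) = 7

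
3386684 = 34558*98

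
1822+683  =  2505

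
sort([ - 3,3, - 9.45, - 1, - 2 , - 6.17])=[ - 9.45,-6.17, - 3, - 2, - 1, 3 ] 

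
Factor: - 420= - 2^2*3^1  *  5^1* 7^1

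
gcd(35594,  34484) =74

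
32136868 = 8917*3604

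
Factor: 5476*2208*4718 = 57045375744 =2^8* 3^1*7^1 * 23^1*37^2 * 337^1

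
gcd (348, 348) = 348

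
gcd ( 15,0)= 15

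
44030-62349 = -18319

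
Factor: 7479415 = 5^1*199^1*7517^1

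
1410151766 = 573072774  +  837078992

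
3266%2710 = 556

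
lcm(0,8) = 0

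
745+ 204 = 949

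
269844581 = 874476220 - 604631639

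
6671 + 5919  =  12590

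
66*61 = 4026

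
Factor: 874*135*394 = 46488060= 2^2* 3^3 * 5^1*19^1*23^1*197^1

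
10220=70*146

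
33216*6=199296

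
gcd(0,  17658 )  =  17658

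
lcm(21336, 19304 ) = 405384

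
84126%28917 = 26292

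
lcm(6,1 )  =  6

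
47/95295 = 47/95295 = 0.00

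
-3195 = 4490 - 7685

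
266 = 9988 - 9722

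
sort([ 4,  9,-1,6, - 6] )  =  [ - 6,  -  1, 4 , 6,9]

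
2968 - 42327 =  -39359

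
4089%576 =57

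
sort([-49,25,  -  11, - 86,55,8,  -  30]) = [-86, - 49,  -  30, - 11,8, 25, 55 ] 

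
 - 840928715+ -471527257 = -1312455972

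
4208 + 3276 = 7484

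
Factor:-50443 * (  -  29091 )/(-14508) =-2^ ( - 2)*3^(-1)*13^( - 1)*31^(-1) * 73^1*691^1*9697^1 = -489145771/4836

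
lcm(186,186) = 186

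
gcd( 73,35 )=1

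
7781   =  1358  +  6423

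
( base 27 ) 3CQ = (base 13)1202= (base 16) 9E9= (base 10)2537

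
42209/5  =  42209/5 = 8441.80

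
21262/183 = 21262/183 = 116.19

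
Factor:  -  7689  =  -3^1*11^1 * 233^1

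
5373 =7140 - 1767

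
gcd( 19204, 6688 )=4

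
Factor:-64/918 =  - 2^5*3^(-3)*17^( - 1 )= - 32/459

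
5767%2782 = 203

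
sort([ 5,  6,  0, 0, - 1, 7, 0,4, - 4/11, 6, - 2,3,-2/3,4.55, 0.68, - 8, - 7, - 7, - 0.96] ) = [ - 8, - 7, - 7, - 2, - 1, - 0.96, - 2/3, - 4/11, 0 , 0, 0,0.68, 3,4, 4.55, 5 , 6, 6, 7]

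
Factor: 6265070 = 2^1*5^1*7^1*89501^1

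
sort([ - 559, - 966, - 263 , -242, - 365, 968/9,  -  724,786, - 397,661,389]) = [ - 966, -724,-559 ,-397, - 365, - 263,-242, 968/9,389,661, 786]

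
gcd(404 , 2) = 2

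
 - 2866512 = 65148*(-44)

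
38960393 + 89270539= 128230932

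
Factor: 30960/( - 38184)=  -  2^1 *3^1*5^1*37^( - 1 )=-  30/37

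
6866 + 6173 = 13039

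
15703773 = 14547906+1155867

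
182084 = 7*26012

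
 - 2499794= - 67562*37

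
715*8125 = 5809375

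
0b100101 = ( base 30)17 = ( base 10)37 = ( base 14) 29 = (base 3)1101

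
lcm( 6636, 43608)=305256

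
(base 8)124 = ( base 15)59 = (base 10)84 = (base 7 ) 150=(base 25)39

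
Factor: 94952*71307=2^3*3^3*11^1*13^1 * 19^1*83^1*139^1 = 6770742264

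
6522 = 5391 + 1131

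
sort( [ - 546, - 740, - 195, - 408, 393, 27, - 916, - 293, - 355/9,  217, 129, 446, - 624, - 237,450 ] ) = [ - 916, - 740, - 624,- 546 ,-408, - 293, - 237, -195, - 355/9, 27, 129, 217, 393 , 446, 450 ]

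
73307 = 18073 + 55234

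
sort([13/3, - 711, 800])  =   [ - 711, 13/3, 800 ]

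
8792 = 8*1099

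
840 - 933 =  - 93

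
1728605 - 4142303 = - 2413698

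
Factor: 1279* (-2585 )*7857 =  - 25976931255 =- 3^4*5^1 * 11^1 * 47^1 * 97^1*1279^1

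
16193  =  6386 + 9807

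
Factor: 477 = 3^2*53^1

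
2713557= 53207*51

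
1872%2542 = 1872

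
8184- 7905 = 279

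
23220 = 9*2580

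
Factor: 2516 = 2^2 * 17^1*37^1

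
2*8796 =17592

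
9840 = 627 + 9213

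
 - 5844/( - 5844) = 1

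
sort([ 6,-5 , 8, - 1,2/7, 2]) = [ - 5, - 1,  2/7, 2,6,8] 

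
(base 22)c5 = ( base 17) FE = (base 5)2034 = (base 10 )269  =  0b100001101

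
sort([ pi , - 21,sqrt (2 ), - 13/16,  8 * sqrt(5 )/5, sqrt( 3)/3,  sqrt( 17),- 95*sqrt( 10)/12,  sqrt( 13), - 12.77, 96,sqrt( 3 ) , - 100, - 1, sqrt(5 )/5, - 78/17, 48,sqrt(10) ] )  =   [-100, - 95 * sqrt( 10 ) /12,-21, - 12.77, - 78/17, - 1, - 13/16,sqrt( 5)/5, sqrt (3)/3,sqrt(2), sqrt(3 ), pi,  sqrt(10),  8*sqrt( 5)/5,  sqrt( 13 ),sqrt( 17), 48,  96]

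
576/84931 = 576/84931=0.01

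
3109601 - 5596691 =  - 2487090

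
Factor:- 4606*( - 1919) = 8838914 = 2^1*7^2*19^1*47^1*101^1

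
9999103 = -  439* ( - 22777 )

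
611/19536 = 611/19536 = 0.03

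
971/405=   971/405= 2.40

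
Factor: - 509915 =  - 5^1*7^1*17^1*857^1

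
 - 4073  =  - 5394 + 1321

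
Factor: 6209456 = 2^4* 11^1*35281^1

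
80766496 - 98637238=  - 17870742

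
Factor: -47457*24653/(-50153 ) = 1169957421/50153 = 3^2 * 89^1*277^1*5273^1*50153^(-1)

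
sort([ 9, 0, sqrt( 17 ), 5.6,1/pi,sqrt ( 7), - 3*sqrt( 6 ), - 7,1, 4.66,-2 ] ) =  [-3*sqrt( 6),-7, - 2  ,  0, 1/pi , 1  ,  sqrt( 7), sqrt( 17 ), 4.66, 5.6, 9] 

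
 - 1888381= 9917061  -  11805442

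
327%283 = 44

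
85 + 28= 113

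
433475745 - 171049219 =262426526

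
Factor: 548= 2^2*137^1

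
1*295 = 295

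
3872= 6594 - 2722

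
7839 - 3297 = 4542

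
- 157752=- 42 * 3756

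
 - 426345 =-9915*43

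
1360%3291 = 1360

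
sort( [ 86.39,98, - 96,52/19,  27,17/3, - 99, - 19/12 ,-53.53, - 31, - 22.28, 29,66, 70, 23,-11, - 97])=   [ - 99, - 97 , - 96, - 53.53, - 31, - 22.28, - 11, - 19/12, 52/19,17/3,  23,27,  29,66,70,86.39,98 ] 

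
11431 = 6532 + 4899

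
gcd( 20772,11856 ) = 12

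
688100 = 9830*70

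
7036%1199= 1041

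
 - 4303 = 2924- 7227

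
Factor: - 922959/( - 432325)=3^2 *5^( - 2 )*17293^( - 1 )*102551^1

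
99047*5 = 495235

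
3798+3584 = 7382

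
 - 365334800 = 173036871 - 538371671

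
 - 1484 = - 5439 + 3955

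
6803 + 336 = 7139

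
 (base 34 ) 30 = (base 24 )46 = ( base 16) 66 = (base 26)3O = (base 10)102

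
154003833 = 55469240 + 98534593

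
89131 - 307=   88824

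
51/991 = 51/991 = 0.05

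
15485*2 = 30970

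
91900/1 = 91900 =91900.00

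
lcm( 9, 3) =9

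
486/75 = 6  +  12/25 = 6.48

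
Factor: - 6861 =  - 3^1*2287^1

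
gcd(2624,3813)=41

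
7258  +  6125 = 13383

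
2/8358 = 1/4179 = 0.00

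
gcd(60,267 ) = 3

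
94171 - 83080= 11091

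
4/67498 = 2/33749 = 0.00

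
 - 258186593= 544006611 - 802193204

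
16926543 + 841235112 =858161655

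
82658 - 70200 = 12458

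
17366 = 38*457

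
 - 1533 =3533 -5066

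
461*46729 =21542069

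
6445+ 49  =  6494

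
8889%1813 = 1637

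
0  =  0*784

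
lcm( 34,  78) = 1326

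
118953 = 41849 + 77104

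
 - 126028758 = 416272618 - 542301376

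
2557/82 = 2557/82 = 31.18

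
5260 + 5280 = 10540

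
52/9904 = 13/2476 = 0.01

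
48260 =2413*20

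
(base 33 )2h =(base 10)83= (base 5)313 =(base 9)102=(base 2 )1010011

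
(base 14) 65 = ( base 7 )155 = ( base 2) 1011001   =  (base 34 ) 2l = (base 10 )89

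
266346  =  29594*9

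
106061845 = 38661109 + 67400736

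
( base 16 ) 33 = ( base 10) 51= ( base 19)2D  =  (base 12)43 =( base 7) 102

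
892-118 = 774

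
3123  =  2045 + 1078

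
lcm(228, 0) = 0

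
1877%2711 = 1877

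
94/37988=47/18994 = 0.00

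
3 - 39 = - 36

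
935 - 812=123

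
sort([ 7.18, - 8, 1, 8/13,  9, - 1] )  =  [ - 8, - 1,8/13, 1,7.18,  9]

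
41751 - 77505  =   - 35754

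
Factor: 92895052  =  2^2*23223763^1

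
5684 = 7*812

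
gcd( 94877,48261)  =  1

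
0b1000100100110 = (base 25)70f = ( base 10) 4390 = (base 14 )1858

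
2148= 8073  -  5925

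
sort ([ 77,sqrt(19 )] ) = [ sqrt( 19 ), 77] 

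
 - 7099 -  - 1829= - 5270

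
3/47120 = 3/47120 = 0.00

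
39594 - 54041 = - 14447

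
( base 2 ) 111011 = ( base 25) 29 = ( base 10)59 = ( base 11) 54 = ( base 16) 3B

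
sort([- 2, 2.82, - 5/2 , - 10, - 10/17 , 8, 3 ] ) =[ - 10, - 5/2, - 2,-10/17,2.82,3, 8] 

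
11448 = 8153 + 3295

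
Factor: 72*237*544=9282816=   2^8*3^3*17^1*79^1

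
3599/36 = 3599/36=99.97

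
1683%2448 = 1683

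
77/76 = 77/76 = 1.01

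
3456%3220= 236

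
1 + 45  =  46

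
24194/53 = 456 + 26/53 = 456.49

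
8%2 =0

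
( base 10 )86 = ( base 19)4a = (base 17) 51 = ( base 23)3h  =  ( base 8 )126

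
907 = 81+826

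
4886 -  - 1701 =6587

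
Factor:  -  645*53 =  - 3^1*5^1*43^1* 53^1 = - 34185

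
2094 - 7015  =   - 4921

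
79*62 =4898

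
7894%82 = 22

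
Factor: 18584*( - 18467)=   -  343190728 = - 2^3*23^1 * 59^1*101^1*313^1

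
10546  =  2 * 5273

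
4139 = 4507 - 368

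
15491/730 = 21+161/730 = 21.22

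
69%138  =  69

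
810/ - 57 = -270/19 = - 14.21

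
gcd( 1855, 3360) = 35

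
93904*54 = 5070816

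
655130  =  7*93590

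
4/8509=4/8509 = 0.00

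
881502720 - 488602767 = 392899953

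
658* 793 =521794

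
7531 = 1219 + 6312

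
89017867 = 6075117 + 82942750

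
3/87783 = 1/29261 = 0.00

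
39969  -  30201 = 9768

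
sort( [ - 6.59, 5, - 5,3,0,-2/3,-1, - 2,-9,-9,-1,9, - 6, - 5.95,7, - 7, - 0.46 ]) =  [ - 9,-9, - 7, - 6.59, - 6, - 5.95,-5, - 2,-1 , - 1,-2/3, - 0.46, 0,3, 5, 7,9]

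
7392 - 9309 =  - 1917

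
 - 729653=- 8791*83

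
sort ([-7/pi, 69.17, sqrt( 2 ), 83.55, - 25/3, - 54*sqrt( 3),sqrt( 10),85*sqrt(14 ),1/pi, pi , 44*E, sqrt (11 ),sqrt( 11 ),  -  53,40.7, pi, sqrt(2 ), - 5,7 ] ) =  [-54*sqrt(3 ), - 53, - 25/3, - 5 , - 7/pi, 1/pi, sqrt ( 2 ), sqrt (2 ),pi, pi, sqrt( 10), sqrt (11), sqrt( 11), 7,  40.7, 69.17, 83.55,44 * E, 85*sqrt(14 )] 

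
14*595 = 8330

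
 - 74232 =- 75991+1759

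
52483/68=771 + 55/68  =  771.81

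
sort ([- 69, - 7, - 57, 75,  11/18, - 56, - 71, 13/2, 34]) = [ - 71, - 69, - 57, - 56, - 7 , 11/18,13/2,34,75 ]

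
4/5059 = 4/5059 = 0.00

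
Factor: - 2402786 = -2^1*311^1*3863^1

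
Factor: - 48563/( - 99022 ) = 2^( - 1 )*7^ ( - 1) * 11^( - 1)*643^( - 1)*48563^1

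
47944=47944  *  1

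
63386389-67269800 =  - 3883411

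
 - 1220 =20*( - 61 )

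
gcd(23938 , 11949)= 1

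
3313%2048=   1265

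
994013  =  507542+486471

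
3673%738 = 721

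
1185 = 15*79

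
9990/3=3330 = 3330.00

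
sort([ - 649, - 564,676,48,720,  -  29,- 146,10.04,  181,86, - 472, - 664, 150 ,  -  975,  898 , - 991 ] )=[ - 991, - 975, - 664,-649, - 564 , - 472, - 146 ,-29, 10.04,48,  86,150, 181,676, 720,898 ] 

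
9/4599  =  1/511= 0.00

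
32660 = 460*71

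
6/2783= 6/2783 =0.00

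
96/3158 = 48/1579 = 0.03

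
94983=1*94983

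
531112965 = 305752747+225360218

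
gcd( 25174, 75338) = 2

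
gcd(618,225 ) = 3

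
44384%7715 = 5809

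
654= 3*218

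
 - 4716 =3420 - 8136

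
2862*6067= 17363754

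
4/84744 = 1/21186 = 0.00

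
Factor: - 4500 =-2^2*3^2*5^3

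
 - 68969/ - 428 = 161 +61/428 = 161.14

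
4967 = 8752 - 3785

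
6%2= 0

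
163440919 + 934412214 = 1097853133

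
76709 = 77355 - 646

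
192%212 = 192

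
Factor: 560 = 2^4*5^1*7^1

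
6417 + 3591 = 10008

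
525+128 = 653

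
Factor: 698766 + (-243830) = 2^3*19^1*41^1 * 73^1 = 454936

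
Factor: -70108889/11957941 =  - 1511^1* 46399^1*11957941^( - 1 )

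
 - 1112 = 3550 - 4662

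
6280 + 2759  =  9039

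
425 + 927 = 1352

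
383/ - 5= - 383/5 = - 76.60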